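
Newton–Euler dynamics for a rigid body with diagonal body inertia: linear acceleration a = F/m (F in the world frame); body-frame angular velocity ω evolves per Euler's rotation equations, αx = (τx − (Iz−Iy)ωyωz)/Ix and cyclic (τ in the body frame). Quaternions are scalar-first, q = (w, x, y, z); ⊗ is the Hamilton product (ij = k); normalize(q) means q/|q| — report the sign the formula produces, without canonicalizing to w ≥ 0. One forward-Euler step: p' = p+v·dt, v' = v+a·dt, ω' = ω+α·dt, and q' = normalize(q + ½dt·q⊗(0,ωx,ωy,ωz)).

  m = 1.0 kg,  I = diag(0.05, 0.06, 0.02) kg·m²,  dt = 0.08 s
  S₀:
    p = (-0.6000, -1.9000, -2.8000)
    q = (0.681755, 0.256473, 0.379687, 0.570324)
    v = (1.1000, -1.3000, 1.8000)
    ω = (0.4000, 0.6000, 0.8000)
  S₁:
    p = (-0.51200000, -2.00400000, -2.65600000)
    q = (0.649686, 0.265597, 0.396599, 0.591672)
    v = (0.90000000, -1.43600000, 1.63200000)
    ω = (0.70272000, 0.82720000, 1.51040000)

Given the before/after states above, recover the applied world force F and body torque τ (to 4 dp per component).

velocity change Δv = (-0.20000000, -0.13600000, -0.16800000)
F = m·Δv/dt = (-2.5000, -1.7000, -2.1000)
rate change Δω = (0.30272000, 0.22720000, 0.71040000)
τ = I·(Δω/dt) + ω₀×(Iω₀) = (0.1700, 0.1800, 0.1800)

F = (-2.5000, -1.7000, -2.1000)
τ = (0.1700, 0.1800, 0.1800)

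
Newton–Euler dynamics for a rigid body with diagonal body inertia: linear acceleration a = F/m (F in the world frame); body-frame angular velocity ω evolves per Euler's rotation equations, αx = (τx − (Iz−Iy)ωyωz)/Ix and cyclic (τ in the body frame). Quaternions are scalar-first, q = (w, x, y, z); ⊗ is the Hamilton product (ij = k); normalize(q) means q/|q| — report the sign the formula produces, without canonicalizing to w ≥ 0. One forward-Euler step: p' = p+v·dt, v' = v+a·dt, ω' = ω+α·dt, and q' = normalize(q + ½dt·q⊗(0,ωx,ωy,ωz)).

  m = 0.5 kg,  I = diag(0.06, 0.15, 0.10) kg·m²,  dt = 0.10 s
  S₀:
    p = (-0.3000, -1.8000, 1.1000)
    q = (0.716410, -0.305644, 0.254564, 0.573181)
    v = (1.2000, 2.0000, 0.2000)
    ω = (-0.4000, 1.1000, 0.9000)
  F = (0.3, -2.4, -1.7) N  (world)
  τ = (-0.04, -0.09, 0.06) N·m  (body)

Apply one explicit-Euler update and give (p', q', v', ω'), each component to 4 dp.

p' = (-0.1800, -1.6000, 1.1200)
q' = (0.6687, -0.3391, 0.2955, 0.5921)
v' = (1.2600, 1.5200, -0.1400)
ω' = (-0.3842, 1.0304, 0.9996)

gyro term ω×Iω = (-0.0495, 0.0144, -0.0396)
angular accel α = (0.1583, -0.6960, 0.9960)
new body rate ω' = (-0.3842, 1.0304, 0.9996)
Hamilton product q⊗(0,ω) = (-0.9181409, -0.6879555, 0.8338582, 0.4103862)
updated quaternion q' = (0.6687, -0.3391, 0.2955, 0.5921)
p' = p + v·dt = (-0.1800, -1.6000, 1.1200)
v + (F/m)dt = (1.2600, 1.5200, -0.1400)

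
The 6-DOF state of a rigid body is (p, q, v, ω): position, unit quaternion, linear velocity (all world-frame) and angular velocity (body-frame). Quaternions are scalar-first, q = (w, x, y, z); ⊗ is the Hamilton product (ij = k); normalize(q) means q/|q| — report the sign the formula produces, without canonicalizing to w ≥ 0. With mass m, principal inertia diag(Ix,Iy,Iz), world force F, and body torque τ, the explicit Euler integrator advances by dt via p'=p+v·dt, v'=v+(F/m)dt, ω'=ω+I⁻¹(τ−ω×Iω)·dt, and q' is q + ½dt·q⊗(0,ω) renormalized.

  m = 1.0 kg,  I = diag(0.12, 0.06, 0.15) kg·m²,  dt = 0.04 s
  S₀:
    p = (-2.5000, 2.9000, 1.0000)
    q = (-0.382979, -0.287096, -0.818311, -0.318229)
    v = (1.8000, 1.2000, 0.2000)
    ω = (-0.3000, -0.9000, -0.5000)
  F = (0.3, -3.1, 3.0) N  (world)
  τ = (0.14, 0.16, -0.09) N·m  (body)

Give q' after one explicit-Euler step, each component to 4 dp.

q' = (-0.4025, -0.2823, -0.8122, -0.3141)

Hamilton product q⊗(0,ω) = (-0.9817232, 0.2376431, 0.2966018, 0.2043826)
updated quaternion q' = (-0.4025, -0.2823, -0.8122, -0.3141)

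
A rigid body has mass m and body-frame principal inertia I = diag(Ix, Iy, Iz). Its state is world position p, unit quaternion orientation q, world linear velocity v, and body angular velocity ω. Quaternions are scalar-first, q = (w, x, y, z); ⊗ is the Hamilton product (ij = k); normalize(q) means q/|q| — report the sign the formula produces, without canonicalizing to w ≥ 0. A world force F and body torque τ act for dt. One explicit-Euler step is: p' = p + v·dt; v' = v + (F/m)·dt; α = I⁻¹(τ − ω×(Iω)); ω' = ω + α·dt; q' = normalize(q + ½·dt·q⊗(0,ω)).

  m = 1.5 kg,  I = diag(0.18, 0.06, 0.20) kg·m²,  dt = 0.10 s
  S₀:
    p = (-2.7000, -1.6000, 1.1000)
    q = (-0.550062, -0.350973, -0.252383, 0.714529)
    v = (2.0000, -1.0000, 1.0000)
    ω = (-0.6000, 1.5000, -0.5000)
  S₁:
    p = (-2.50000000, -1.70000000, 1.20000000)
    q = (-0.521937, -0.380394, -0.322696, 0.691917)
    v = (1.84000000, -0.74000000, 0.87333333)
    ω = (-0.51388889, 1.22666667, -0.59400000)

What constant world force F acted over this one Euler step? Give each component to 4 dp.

F = (-2.4000, 3.9000, -1.9000)

Δv = v₁−v₀ = (-0.16000000, 0.26000000, -0.12666667)
m·(v₁−v₀)/dt = (-2.4000, 3.9000, -1.9000)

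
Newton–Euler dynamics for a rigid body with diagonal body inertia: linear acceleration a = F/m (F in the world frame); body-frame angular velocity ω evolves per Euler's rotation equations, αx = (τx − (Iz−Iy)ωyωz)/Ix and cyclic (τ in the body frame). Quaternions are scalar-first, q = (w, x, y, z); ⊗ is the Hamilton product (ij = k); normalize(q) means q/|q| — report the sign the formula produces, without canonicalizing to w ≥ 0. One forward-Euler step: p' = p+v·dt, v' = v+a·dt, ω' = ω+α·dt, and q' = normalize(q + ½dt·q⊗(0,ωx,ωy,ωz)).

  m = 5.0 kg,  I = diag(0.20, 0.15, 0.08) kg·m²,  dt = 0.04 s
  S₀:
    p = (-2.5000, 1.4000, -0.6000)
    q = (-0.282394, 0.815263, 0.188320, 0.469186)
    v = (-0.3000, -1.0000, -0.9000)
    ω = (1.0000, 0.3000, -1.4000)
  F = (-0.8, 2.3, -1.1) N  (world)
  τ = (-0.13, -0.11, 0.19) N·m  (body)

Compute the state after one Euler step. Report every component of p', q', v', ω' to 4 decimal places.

p' = (-2.5120, 1.3600, -0.6360)
q' = (-0.2865, 0.8010, 0.2187, 0.4779)
v' = (-0.3064, -0.9816, -0.9088)
ω' = (0.9681, 0.3155, -1.2975)

gyro term ω×Iω = (0.0294, -0.1680, -0.0150)
angular accel α = (-0.7970, 0.3867, 2.5625)
new body rate ω' = (0.9681, 0.3155, -1.2975)
Hamilton product q⊗(0,ω) = (-0.2148986, -0.6867978, 1.5258360, 0.4516105)
updated quaternion q' = (-0.2865, 0.8010, 0.2187, 0.4779)
p + v·dt = (-2.5120, 1.3600, -0.6360)
new velocity v' = (-0.3064, -0.9816, -0.9088)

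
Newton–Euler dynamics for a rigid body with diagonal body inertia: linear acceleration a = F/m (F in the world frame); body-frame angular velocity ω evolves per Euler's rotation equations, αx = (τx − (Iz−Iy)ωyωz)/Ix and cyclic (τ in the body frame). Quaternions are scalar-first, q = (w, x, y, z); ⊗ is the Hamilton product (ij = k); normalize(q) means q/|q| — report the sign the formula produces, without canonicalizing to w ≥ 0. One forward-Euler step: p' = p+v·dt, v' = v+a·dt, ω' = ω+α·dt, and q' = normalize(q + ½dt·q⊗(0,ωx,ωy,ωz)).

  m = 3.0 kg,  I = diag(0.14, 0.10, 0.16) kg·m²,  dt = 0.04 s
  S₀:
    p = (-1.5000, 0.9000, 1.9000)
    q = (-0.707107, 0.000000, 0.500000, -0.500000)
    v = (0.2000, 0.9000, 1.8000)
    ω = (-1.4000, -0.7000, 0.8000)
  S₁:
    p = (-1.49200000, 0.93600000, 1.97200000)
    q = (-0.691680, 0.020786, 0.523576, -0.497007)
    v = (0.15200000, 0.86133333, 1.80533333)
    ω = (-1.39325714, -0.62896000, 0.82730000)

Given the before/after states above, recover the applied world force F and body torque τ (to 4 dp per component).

F = (-3.6000, -2.9000, 0.4000)
τ = (-0.0100, 0.2000, 0.0700)

ω₁ − ω₀ = (0.00674286, 0.07104000, 0.02730000)
gyro term ω₀×Iω₀ = (-0.0336, 0.0224, -0.0392)
applied torque τ = (-0.0100, 0.2000, 0.0700)
Δv = v₁−v₀ = (-0.04800000, -0.03866667, 0.00533333)
applied force F = (-3.6000, -2.9000, 0.4000)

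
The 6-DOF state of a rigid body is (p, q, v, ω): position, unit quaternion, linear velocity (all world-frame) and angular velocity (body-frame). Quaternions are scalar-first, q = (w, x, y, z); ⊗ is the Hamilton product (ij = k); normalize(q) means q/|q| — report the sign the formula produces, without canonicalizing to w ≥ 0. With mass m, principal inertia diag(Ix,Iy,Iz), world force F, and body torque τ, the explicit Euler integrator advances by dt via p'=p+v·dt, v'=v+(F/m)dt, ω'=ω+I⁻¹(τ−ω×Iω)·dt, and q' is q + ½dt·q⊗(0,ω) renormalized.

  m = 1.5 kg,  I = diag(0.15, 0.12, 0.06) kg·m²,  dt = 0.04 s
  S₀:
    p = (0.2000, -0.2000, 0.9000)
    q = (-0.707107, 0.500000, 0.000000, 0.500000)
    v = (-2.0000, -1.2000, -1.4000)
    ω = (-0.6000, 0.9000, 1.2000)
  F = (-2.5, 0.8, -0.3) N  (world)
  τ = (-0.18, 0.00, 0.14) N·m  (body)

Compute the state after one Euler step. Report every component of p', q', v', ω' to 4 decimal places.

p' = (0.1200, -0.2480, 0.8440)
q' = (-0.7127, 0.4992, -0.0307, 0.4918)
v' = (-2.0667, -1.1787, -1.4080)
ω' = (-0.6307, 0.9216, 1.2825)

a = F/m = (-1.6667, 0.5333, -0.2000)
p' = p + v·dt = (0.1200, -0.2480, 0.8440)
v + (F/m)dt = (-2.0667, -1.1787, -1.4080)
α = I⁻¹(τ − ω×Iω) = (-0.7680, 0.5400, 2.0633)
ω + α·dt = (-0.6307, 0.9216, 1.2825)
2q̇ = q⊗(0,ω) = (-0.3000000, -0.0257358, -1.5363963, -0.3985284)
updated quaternion q' = (-0.7127, 0.4992, -0.0307, 0.4918)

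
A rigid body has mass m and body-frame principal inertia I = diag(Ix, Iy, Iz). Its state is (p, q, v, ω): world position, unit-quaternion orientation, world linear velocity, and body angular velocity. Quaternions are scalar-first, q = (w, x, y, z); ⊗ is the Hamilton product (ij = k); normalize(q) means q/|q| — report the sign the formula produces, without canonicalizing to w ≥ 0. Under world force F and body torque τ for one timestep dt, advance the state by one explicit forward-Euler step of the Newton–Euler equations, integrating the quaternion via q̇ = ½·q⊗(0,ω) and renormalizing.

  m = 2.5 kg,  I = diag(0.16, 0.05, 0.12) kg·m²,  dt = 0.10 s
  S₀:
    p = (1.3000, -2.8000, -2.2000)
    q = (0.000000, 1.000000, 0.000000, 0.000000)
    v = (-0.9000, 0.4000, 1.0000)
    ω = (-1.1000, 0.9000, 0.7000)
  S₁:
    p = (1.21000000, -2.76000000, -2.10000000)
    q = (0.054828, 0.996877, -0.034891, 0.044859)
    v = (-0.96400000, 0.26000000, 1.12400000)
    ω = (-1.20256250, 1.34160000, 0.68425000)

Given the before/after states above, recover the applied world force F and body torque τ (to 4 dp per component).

velocity change Δv = (-0.06400000, -0.14000000, 0.12400000)
m·(v₁−v₀)/dt = (-1.6000, -3.5000, 3.1000)
rate change Δω = (-0.10256250, 0.44160000, -0.01575000)
ω₀×(Iω₀) = (0.0441, -0.0308, 0.1089)
I·α + gyro = (-0.1200, 0.1900, 0.0900)

F = (-1.6000, -3.5000, 3.1000)
τ = (-0.1200, 0.1900, 0.0900)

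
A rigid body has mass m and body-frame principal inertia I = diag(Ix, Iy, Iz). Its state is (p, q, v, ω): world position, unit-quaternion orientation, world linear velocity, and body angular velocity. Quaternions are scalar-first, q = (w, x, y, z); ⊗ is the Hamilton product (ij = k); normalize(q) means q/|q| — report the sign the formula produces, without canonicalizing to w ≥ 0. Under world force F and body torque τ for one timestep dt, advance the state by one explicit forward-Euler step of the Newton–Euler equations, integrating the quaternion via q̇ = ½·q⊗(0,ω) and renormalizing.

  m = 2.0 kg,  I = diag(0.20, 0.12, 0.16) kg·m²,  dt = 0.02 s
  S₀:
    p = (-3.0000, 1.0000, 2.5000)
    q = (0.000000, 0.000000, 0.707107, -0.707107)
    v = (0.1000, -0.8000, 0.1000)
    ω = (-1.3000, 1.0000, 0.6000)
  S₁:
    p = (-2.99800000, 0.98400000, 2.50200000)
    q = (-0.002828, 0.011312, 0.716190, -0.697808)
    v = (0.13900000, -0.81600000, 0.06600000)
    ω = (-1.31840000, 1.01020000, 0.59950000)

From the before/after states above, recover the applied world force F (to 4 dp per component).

F = (3.9000, -1.6000, -3.4000)

velocity change Δv = (0.03900000, -0.01600000, -0.03400000)
m·(v₁−v₀)/dt = (3.9000, -1.6000, -3.4000)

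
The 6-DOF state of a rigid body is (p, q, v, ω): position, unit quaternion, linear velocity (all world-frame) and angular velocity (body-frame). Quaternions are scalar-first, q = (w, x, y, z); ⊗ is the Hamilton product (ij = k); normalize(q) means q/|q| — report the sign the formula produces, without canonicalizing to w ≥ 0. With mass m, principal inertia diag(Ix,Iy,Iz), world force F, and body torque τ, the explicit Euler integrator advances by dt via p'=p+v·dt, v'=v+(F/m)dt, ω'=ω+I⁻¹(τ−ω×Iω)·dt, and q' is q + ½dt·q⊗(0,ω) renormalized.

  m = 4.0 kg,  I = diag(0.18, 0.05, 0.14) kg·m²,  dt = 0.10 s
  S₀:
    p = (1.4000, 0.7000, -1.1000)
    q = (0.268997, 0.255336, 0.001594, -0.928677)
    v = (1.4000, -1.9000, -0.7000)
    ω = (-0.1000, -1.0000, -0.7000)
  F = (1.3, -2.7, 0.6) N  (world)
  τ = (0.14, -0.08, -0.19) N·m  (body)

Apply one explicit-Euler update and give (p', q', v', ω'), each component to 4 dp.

angular accel α = (0.4278, -1.6560, -1.2643)
new body rate ω' = (-0.0572, -1.1656, -0.8264)
Hamilton product q⊗(0,ω) = (-0.6229463, -0.9566925, 0.0026059, -0.4434745)
q' = normalize(q + ½dt·q⊗(0,ω)) = (0.2374, 0.2071, 0.0017, -0.9491)
a = F/m = (0.3250, -0.6750, 0.1500)
p' = p + v·dt = (1.5400, 0.5100, -1.1700)
new velocity v' = (1.4325, -1.9675, -0.6850)

p' = (1.5400, 0.5100, -1.1700)
q' = (0.2374, 0.2071, 0.0017, -0.9491)
v' = (1.4325, -1.9675, -0.6850)
ω' = (-0.0572, -1.1656, -0.8264)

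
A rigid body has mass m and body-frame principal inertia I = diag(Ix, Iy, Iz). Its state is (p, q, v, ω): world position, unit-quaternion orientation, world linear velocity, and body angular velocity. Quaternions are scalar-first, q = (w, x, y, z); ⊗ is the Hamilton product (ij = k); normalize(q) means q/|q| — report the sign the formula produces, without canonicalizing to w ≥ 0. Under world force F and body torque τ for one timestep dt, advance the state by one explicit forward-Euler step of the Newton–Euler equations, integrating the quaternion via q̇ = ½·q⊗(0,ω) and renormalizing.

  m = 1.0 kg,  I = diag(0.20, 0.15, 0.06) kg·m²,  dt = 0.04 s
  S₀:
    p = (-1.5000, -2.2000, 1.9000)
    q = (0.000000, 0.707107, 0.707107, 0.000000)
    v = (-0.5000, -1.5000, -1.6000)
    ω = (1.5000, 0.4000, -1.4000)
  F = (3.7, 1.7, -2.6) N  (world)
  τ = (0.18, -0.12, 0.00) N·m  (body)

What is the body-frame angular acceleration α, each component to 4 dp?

ω×(Iω) gyroscopic = (0.0504, -0.2940, -0.0300)
(τ − ω×Iω)/I = (0.6480, 1.1600, 0.5000)

α = (0.6480, 1.1600, 0.5000)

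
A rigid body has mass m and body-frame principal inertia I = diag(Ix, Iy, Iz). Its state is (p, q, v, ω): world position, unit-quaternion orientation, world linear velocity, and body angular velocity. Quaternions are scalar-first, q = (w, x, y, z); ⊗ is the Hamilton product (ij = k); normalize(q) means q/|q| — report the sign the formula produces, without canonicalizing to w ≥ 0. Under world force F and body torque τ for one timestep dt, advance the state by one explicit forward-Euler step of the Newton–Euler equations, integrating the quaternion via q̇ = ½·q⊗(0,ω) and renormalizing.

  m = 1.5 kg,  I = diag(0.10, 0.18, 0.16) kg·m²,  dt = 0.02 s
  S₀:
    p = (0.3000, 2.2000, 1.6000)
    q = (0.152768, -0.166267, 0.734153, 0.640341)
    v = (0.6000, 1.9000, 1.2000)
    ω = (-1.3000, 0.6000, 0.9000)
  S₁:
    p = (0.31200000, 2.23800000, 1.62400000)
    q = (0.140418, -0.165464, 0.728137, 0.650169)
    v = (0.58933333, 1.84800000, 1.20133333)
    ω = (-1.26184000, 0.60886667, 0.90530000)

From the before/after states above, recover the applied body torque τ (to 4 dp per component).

Δω = ω₁−ω₀ = (0.03816000, 0.00886667, 0.00530000)
I·α + gyro = (0.1800, 0.1500, -0.0200)

τ = (0.1800, 0.1500, -0.0200)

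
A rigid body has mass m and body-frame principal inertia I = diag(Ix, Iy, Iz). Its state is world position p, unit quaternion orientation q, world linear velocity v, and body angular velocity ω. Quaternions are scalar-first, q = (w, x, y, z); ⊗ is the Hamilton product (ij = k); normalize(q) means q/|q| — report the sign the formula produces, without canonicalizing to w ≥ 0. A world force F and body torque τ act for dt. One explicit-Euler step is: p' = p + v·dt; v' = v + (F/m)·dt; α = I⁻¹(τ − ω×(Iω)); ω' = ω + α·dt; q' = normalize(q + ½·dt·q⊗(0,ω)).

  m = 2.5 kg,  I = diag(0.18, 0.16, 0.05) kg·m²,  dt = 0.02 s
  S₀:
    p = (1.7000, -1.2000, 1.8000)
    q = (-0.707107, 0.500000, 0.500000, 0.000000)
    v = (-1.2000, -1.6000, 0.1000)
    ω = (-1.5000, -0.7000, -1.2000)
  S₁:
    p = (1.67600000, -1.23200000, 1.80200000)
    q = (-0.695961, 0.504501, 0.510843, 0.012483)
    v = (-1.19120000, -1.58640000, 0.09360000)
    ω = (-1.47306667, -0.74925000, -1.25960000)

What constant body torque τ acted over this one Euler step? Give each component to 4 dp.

τ = (0.1500, -0.1600, -0.1700)

Δω = ω₁−ω₀ = (0.02693333, -0.04925000, -0.05960000)
gyro term ω₀×Iω₀ = (-0.0924, 0.2340, -0.0210)
I·α + gyro = (0.1500, -0.1600, -0.1700)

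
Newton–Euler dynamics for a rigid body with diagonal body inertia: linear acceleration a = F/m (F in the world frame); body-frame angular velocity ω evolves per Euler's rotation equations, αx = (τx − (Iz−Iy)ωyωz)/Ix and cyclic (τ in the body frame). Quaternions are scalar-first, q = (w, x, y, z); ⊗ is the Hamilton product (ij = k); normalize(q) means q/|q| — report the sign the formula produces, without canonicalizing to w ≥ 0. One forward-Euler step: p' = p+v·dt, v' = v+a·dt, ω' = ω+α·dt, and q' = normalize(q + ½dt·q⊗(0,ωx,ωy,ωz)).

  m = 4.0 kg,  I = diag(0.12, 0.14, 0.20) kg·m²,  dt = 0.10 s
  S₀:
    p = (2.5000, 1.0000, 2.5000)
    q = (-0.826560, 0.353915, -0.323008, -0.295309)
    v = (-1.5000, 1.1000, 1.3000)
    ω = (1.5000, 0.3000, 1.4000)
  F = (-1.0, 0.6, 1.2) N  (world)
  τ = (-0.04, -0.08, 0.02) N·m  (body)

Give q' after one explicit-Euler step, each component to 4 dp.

2q̇ = q⊗(0,ω) = (-0.0205375, -1.6034585, -1.1864125, -0.5664975)
q' = normalize(q + ½dt·q⊗(0,ω)) = (-0.8232, 0.2723, -0.3803, -0.3219)

q' = (-0.8232, 0.2723, -0.3803, -0.3219)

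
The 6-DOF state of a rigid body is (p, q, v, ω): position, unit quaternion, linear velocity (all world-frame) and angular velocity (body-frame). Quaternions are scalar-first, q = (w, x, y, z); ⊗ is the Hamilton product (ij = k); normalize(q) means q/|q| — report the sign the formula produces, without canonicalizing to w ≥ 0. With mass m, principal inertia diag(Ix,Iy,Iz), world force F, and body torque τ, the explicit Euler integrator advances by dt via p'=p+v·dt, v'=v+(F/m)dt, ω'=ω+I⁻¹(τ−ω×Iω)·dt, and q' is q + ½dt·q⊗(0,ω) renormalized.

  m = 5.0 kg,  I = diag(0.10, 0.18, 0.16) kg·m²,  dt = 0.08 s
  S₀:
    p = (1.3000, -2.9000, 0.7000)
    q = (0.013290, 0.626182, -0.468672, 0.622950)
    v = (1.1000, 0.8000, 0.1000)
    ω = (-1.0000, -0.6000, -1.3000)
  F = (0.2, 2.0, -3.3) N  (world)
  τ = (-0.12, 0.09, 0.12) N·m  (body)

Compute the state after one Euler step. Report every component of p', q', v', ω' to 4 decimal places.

p' = (1.3880, -2.8360, 0.7080)
q' = (0.0593, 0.6634, -0.4602, 0.5871)
v' = (1.1032, 0.8320, 0.0472)
ω' = (-1.0835, -0.5253, -1.2640)

linear accel F/m = (0.0400, 0.4000, -0.6600)
p + v·dt = (1.3880, -2.8360, 0.7080)
v' = v + a·dt = (1.1032, 0.8320, 0.0472)
α = I⁻¹(τ − ω×Iω) = (-1.0440, 0.9333, 0.4500)
new body rate ω' = (-1.0835, -0.5253, -1.2640)
2q̇ = q⊗(0,ω) = (1.1548138, 0.9697536, 0.1831126, -0.8616582)
updated quaternion q' = (0.0593, 0.6634, -0.4602, 0.5871)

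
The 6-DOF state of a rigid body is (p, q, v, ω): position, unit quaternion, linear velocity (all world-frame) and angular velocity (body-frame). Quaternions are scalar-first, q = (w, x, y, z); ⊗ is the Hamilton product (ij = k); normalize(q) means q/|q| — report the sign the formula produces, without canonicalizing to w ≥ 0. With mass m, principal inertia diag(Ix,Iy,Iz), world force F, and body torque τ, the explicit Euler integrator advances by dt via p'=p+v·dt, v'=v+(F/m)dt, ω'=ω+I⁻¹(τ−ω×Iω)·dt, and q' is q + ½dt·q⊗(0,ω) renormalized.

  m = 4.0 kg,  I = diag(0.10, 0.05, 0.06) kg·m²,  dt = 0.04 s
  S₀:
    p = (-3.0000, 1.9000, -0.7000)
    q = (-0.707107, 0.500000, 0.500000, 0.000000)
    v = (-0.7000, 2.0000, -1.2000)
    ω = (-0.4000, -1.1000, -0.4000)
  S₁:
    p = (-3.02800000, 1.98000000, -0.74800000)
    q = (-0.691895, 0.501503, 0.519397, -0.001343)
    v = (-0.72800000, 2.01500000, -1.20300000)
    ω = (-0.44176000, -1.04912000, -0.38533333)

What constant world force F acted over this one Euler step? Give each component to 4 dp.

F = (-2.8000, 1.5000, -0.3000)

Δv = v₁−v₀ = (-0.02800000, 0.01500000, -0.00300000)
F = m·Δv/dt = (-2.8000, 1.5000, -0.3000)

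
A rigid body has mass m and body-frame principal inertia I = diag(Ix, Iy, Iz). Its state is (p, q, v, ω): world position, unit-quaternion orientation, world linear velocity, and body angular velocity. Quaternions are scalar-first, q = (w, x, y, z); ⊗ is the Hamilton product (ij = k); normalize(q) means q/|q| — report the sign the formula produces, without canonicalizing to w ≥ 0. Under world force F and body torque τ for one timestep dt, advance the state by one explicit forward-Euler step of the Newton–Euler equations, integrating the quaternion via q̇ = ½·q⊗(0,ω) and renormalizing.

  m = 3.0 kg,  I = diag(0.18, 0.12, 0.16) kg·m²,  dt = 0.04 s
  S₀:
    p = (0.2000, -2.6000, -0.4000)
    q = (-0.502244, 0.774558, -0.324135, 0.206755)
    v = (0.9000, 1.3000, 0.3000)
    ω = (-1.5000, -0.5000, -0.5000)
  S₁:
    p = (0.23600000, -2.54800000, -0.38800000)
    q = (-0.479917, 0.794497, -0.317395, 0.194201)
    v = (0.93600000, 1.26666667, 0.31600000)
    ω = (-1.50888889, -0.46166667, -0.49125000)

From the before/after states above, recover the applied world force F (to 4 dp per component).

velocity change Δv = (0.03600000, -0.03333333, 0.01600000)
m·(v₁−v₀)/dt = (2.7000, -2.5000, 1.2000)

F = (2.7000, -2.5000, 1.2000)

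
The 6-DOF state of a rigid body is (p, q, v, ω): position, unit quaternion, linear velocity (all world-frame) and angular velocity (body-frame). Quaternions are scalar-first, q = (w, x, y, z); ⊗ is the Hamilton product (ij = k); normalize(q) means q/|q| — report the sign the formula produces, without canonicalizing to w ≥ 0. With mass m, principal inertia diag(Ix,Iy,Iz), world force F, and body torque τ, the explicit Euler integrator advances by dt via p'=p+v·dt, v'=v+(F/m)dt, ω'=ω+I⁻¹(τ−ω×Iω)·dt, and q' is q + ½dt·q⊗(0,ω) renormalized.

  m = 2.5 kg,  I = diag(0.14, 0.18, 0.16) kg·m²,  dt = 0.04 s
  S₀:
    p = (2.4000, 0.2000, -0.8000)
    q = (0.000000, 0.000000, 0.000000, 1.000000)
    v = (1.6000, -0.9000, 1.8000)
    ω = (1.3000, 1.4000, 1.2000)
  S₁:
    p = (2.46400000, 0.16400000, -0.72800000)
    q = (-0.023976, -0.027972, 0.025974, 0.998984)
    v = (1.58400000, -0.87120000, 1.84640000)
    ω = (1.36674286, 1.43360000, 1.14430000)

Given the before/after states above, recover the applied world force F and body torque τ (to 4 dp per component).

ω₁ − ω₀ = (0.06674286, 0.03360000, -0.05570000)
ω₀×(Iω₀) = (-0.0336, -0.0312, 0.0728)
τ = I·(Δω/dt) + ω₀×(Iω₀) = (0.2000, 0.1200, -0.1500)
velocity change Δv = (-0.01600000, 0.02880000, 0.04640000)
m·(v₁−v₀)/dt = (-1.0000, 1.8000, 2.9000)

F = (-1.0000, 1.8000, 2.9000)
τ = (0.2000, 0.1200, -0.1500)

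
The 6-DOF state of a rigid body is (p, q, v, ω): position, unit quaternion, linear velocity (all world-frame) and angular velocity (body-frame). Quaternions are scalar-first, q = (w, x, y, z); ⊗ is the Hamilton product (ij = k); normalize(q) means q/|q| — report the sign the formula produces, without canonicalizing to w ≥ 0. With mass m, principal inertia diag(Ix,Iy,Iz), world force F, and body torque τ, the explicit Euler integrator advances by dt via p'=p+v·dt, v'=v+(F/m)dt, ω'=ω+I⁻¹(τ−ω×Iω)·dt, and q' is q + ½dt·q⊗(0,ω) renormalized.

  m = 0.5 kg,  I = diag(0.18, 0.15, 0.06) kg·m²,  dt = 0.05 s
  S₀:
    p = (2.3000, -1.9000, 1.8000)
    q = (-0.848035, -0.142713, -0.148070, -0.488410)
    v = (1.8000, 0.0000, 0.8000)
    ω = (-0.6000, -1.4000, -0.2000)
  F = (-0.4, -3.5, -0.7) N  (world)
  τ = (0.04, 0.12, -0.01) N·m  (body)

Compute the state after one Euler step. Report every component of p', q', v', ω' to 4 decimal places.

angular accel α = (0.3622, 0.7040, 0.2533)
ω' = ω + α·dt = (-0.5819, -1.3648, -0.1873)
2q̇ = q⊗(0,ω) = (-0.3906078, -0.1453390, 1.4517524, 0.2805632)
updated quaternion q' = (-0.8572, -0.1462, -0.1117, -0.4810)
a = (-0.8000, -7.0000, -1.4000)
p' = p + v·dt = (2.3900, -1.9000, 1.8400)
new velocity v' = (1.7600, -0.3500, 0.7300)

p' = (2.3900, -1.9000, 1.8400)
q' = (-0.8572, -0.1462, -0.1117, -0.4810)
v' = (1.7600, -0.3500, 0.7300)
ω' = (-0.5819, -1.3648, -0.1873)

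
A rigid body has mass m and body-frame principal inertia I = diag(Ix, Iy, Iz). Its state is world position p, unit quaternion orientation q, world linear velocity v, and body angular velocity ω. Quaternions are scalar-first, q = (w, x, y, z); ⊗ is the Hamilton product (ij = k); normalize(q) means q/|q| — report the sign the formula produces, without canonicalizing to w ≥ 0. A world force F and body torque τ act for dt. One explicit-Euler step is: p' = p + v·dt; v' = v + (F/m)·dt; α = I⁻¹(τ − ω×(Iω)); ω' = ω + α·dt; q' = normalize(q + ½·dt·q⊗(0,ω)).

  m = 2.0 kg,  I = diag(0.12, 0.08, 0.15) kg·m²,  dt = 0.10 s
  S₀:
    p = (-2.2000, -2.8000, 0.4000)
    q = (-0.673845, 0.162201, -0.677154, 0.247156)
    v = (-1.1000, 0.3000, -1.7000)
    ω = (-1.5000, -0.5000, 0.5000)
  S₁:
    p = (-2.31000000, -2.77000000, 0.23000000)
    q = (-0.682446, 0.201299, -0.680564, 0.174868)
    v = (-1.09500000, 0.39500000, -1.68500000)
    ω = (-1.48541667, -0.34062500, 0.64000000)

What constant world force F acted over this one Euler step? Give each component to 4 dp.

F = (0.1000, 1.9000, 0.3000)

velocity change Δv = (0.00500000, 0.09500000, 0.01500000)
applied force F = (0.1000, 1.9000, 0.3000)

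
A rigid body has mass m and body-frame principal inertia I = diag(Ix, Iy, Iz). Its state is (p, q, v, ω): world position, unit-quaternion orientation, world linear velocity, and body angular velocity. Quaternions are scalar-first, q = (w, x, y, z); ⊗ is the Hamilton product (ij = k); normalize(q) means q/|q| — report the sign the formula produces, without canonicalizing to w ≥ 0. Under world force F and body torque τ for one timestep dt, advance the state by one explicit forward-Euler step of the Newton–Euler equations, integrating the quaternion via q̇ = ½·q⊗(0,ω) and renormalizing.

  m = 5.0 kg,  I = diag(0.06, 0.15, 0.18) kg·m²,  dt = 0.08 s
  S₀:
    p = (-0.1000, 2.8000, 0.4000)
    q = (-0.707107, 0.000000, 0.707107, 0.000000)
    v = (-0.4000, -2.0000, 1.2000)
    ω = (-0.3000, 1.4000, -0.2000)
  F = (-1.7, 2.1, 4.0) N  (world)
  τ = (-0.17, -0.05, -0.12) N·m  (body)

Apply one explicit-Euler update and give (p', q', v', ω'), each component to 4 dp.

p' = (-0.1320, 2.6400, 0.4960)
q' = (-0.7455, 0.0028, 0.6664, 0.0141)
v' = (-0.4272, -1.9664, 1.2640)
ω' = (-0.5155, 1.3772, -0.2365)

(τ − ω×Iω)/I = (-2.6933, -0.2853, -0.4567)
new body rate ω' = (-0.5155, 1.3772, -0.2365)
2q̇ = q⊗(0,ω) = (-0.9899498, 0.0707107, -0.9899498, 0.3535535)
updated quaternion q' = (-0.7455, 0.0028, 0.6664, 0.0141)
p' = p + v·dt = (-0.1320, 2.6400, 0.4960)
v' = v + a·dt = (-0.4272, -1.9664, 1.2640)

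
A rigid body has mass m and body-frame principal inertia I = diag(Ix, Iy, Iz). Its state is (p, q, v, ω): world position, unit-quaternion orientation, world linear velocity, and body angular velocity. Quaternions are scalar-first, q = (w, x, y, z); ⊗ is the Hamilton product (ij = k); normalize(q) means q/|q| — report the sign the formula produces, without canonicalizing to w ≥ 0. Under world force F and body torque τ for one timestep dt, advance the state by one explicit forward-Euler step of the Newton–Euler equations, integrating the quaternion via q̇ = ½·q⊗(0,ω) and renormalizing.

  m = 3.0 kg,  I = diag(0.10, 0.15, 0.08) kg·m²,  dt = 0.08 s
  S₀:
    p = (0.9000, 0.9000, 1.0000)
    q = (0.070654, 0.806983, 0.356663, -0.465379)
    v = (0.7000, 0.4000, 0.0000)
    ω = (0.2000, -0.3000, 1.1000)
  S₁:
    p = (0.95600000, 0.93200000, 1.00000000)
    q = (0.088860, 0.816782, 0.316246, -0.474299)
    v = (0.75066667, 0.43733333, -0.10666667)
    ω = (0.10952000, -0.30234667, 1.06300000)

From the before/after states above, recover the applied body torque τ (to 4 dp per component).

ω₁ − ω₀ = (-0.09048000, -0.00234667, -0.03700000)
τ = I·(Δω/dt) + ω₀×(Iω₀) = (-0.0900, 0.0000, -0.0400)

τ = (-0.0900, 0.0000, -0.0400)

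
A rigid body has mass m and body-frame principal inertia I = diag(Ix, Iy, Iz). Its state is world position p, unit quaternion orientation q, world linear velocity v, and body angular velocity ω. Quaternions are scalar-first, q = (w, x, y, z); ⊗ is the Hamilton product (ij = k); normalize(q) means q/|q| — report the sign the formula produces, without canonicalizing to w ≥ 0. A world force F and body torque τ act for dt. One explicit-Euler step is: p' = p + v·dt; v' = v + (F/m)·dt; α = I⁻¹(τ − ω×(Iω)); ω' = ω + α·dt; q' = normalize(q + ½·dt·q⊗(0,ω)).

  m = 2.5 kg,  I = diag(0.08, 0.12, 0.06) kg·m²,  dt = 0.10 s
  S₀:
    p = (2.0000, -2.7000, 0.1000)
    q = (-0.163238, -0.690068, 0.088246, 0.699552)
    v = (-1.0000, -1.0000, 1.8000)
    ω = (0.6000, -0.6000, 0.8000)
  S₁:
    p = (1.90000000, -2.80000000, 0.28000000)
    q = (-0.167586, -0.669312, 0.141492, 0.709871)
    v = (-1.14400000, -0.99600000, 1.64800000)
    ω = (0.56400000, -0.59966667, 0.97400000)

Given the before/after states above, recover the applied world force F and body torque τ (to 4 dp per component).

F = (-3.6000, 0.1000, -3.8000)
τ = (0.0000, 0.0100, 0.0900)

Δω = ω₁−ω₀ = (-0.03600000, 0.00033333, 0.17400000)
τ = I·(Δω/dt) + ω₀×(Iω₀) = (0.0000, 0.0100, 0.0900)
Δv = v₁−v₀ = (-0.14400000, 0.00400000, -0.15200000)
applied force F = (-3.6000, 0.1000, -3.8000)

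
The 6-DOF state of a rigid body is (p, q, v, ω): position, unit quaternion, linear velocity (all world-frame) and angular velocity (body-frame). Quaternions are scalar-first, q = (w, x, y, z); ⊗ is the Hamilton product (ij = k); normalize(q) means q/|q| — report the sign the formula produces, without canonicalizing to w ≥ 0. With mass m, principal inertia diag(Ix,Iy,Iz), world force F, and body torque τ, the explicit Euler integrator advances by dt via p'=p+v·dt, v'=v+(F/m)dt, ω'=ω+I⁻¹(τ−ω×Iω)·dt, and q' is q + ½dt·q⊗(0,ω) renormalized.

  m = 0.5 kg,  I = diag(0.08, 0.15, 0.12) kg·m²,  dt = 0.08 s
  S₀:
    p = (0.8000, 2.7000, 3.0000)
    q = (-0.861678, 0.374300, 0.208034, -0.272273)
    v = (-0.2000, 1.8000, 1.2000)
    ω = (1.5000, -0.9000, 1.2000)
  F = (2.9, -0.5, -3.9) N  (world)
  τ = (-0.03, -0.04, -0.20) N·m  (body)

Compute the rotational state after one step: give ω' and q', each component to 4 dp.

ω' = (1.4376, -0.8829, 1.1297)
q' = (-0.8605, 0.3216, 0.2040, -0.3384)

ω×(Iω) gyroscopic = (0.0324, -0.0720, -0.0945)
angular accel α = (-0.7800, 0.2133, -0.8792)
new body rate ω' = (1.4376, -0.8829, 1.1297)
Hamilton product q⊗(0,ω) = (-0.0474918, -1.2879219, -0.0820593, -1.6829346)
q' = normalize(q + ½dt·q⊗(0,ω)) = (-0.8605, 0.3216, 0.2040, -0.3384)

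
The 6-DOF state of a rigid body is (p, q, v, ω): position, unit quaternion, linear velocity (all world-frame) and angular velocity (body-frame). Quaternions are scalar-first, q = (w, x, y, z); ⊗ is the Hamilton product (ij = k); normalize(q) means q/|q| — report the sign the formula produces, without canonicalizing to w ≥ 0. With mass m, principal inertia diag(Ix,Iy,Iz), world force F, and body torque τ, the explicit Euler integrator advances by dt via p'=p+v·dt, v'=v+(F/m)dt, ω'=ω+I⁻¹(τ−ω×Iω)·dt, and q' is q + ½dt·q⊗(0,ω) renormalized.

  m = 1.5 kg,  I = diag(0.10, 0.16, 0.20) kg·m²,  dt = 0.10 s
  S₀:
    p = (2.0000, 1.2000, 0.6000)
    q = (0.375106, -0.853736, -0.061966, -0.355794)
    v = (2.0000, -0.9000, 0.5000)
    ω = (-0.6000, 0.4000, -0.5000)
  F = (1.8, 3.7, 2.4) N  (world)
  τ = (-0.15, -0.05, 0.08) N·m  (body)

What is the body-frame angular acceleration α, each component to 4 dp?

precession coupling ω×(Iω) = (-0.0080, -0.0300, -0.0144)
(τ − ω×Iω)/I = (-1.4200, -0.1250, 0.4720)

α = (-1.4200, -0.1250, 0.4720)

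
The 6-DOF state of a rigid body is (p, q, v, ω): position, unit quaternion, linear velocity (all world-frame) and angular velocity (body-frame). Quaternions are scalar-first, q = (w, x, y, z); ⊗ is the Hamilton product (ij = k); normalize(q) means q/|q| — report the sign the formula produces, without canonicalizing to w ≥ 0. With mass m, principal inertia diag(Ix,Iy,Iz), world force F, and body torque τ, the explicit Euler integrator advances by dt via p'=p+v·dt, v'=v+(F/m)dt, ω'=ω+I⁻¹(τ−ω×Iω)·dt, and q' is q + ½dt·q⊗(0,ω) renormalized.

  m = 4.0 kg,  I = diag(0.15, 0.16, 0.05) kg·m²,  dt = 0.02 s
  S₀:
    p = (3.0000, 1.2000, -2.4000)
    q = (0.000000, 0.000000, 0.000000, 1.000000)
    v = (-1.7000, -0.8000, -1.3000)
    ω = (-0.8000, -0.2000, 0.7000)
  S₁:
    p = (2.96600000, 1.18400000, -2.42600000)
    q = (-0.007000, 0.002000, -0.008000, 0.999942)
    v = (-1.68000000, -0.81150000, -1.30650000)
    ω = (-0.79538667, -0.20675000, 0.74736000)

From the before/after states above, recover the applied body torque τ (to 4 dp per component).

τ = (0.0500, -0.1100, 0.1200)

Δω = ω₁−ω₀ = (0.00461333, -0.00675000, 0.04736000)
I·α + gyro = (0.0500, -0.1100, 0.1200)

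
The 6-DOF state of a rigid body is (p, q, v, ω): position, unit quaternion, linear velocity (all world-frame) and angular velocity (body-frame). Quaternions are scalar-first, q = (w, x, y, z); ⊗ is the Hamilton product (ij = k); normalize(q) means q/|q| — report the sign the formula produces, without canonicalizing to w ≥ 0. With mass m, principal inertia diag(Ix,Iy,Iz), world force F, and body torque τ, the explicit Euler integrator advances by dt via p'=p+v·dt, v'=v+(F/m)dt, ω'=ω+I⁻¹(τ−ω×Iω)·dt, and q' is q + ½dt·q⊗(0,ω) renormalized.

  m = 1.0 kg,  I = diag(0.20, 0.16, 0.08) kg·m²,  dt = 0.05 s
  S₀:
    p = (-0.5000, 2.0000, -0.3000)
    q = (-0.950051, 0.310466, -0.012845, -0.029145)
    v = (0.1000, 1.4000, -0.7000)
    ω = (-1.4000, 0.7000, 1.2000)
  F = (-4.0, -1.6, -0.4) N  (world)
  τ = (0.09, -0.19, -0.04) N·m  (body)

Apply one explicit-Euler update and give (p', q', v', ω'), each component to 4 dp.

a = F/m = (-4.0000, -1.6000, -0.4000)
p' = p + v·dt = (-0.4950, 2.0700, -0.3350)
v + (F/m)dt = (-0.1000, 1.3200, -0.7200)
α = I⁻¹(τ − ω×Iω) = (0.7860, 0.0725, -0.9900)
ω' = ω + α·dt = (-1.3607, 0.7036, 1.1505)
Hamilton product q⊗(0,ω) = (0.4786179, 1.3350589, -0.9967919, -0.9407180)
q + ½dt·q⊗(0,ω), renormalized = (-0.9369, 0.3434, -0.0377, -0.0526)

p' = (-0.4950, 2.0700, -0.3350)
q' = (-0.9369, 0.3434, -0.0377, -0.0526)
v' = (-0.1000, 1.3200, -0.7200)
ω' = (-1.3607, 0.7036, 1.1505)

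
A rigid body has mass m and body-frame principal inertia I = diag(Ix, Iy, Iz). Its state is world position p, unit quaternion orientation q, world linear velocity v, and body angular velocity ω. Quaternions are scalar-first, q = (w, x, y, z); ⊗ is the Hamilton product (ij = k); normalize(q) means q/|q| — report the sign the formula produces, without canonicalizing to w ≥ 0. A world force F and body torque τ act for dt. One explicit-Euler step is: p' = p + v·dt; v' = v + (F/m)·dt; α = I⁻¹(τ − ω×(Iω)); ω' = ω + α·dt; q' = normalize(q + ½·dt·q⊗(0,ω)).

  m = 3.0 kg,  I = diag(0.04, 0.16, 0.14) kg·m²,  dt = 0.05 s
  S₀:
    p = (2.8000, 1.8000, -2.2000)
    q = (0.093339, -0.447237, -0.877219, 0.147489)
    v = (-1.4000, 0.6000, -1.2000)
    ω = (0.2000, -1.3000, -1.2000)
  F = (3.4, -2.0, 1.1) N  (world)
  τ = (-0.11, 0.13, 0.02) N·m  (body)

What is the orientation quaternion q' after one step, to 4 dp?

q' = (0.0714, -0.4152, -0.8920, 0.1634)

2q̇ = q⊗(0,ω) = (-0.8739505, 1.2630663, -0.6285273, 0.6448451)
q + ½dt·q⊗(0,ω), renormalized = (0.0714, -0.4152, -0.8920, 0.1634)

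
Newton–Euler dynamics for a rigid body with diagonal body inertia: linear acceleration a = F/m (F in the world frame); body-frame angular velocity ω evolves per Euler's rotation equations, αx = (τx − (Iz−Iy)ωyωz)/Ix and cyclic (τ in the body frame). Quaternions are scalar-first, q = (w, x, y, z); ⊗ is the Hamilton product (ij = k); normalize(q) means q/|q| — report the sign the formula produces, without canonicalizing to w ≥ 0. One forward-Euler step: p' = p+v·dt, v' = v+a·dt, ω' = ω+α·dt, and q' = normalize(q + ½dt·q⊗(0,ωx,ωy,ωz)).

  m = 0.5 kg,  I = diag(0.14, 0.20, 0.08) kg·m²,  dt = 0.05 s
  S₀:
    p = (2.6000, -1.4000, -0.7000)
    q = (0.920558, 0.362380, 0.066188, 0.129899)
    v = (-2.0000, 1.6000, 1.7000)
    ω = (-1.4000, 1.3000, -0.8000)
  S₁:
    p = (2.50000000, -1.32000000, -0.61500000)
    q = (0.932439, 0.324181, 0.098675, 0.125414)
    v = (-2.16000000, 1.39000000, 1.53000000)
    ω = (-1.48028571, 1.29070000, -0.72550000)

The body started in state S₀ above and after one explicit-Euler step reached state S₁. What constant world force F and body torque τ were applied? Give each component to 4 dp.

F = (-1.6000, -2.1000, -1.7000)
τ = (-0.1000, 0.0300, 0.0100)

ω₁ − ω₀ = (-0.08028571, -0.00930000, 0.07450000)
gyro term ω₀×Iω₀ = (0.1248, 0.0672, -0.1092)
I·α + gyro = (-0.1000, 0.0300, 0.0100)
Δv = v₁−v₀ = (-0.16000000, -0.21000000, -0.17000000)
applied force F = (-1.6000, -2.1000, -1.7000)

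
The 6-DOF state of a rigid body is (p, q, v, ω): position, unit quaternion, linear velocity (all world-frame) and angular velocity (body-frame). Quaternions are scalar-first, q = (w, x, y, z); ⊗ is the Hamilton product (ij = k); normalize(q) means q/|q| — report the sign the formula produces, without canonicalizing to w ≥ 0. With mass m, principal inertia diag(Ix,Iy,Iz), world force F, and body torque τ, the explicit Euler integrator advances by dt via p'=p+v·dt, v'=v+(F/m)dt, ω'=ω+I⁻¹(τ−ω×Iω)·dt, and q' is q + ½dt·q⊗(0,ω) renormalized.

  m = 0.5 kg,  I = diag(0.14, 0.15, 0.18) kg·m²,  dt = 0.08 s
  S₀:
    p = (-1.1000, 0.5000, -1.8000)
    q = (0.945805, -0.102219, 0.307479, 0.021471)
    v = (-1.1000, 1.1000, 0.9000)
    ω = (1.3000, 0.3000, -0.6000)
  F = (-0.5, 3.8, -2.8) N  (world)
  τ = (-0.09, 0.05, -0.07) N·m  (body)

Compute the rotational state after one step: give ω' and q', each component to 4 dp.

angular accel α = (-0.6043, 0.1253, -0.4106)
ω' = ω + α·dt = (1.2517, 0.3100, -0.6328)
Hamilton product q⊗(0,ω) = (0.0535236, 1.0386178, 0.2503224, -0.9978714)
updated quaternion q' = (0.9463, -0.0606, 0.3169, -0.0184)

ω' = (1.2517, 0.3100, -0.6328)
q' = (0.9463, -0.0606, 0.3169, -0.0184)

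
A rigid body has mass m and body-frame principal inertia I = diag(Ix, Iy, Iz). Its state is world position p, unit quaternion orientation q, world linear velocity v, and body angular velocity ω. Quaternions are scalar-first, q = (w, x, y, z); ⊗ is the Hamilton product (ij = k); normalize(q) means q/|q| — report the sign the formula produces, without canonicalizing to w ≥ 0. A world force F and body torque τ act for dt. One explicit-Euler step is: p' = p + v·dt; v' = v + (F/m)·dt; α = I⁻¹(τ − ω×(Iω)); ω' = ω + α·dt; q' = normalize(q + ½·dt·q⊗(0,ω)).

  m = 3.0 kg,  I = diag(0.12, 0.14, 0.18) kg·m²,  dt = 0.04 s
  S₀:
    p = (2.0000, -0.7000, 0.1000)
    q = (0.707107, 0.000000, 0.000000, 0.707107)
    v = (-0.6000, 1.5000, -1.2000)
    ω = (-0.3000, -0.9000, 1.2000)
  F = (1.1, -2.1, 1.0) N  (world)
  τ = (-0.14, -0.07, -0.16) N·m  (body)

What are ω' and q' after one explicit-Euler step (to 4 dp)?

ω' = (-0.3323, -0.9262, 1.1632)
q' = (0.6898, 0.0085, -0.0170, 0.7237)

α = I⁻¹(τ − ω×Iω) = (-0.8067, -0.6543, -0.9189)
new body rate ω' = (-0.3323, -0.9262, 1.1632)
Hamilton product q⊗(0,ω) = (-0.8485284, 0.4242642, -0.8485284, 0.8485284)
q' = normalize(q + ½dt·q⊗(0,ω)) = (0.6898, 0.0085, -0.0170, 0.7237)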